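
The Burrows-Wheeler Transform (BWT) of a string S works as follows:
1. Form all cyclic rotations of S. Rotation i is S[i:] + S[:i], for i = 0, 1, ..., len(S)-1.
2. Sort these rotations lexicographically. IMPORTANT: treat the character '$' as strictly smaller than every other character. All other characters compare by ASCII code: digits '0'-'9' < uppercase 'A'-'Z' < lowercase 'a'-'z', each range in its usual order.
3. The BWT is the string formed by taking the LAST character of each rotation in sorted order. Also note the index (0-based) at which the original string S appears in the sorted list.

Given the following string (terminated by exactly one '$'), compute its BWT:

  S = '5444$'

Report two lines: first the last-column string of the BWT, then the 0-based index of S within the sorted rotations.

Answer: 4445$
4

Derivation:
All 5 rotations (rotation i = S[i:]+S[:i]):
  rot[0] = 5444$
  rot[1] = 444$5
  rot[2] = 44$54
  rot[3] = 4$544
  rot[4] = $5444
Sorted (with $ < everything):
  sorted[0] = $5444  (last char: '4')
  sorted[1] = 4$544  (last char: '4')
  sorted[2] = 44$54  (last char: '4')
  sorted[3] = 444$5  (last char: '5')
  sorted[4] = 5444$  (last char: '$')
Last column: 4445$
Original string S is at sorted index 4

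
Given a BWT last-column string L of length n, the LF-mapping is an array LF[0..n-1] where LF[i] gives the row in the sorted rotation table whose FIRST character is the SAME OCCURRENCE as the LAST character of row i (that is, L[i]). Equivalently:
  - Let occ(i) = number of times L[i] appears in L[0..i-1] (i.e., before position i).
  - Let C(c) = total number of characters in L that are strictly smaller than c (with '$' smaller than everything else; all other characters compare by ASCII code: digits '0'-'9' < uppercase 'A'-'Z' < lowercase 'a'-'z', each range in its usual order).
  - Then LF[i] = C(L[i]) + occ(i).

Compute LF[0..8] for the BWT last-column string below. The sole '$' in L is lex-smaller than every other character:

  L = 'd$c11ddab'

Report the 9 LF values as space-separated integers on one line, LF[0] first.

Char counts: '$':1, '1':2, 'a':1, 'b':1, 'c':1, 'd':3
C (first-col start): C('$')=0, C('1')=1, C('a')=3, C('b')=4, C('c')=5, C('d')=6
L[0]='d': occ=0, LF[0]=C('d')+0=6+0=6
L[1]='$': occ=0, LF[1]=C('$')+0=0+0=0
L[2]='c': occ=0, LF[2]=C('c')+0=5+0=5
L[3]='1': occ=0, LF[3]=C('1')+0=1+0=1
L[4]='1': occ=1, LF[4]=C('1')+1=1+1=2
L[5]='d': occ=1, LF[5]=C('d')+1=6+1=7
L[6]='d': occ=2, LF[6]=C('d')+2=6+2=8
L[7]='a': occ=0, LF[7]=C('a')+0=3+0=3
L[8]='b': occ=0, LF[8]=C('b')+0=4+0=4

Answer: 6 0 5 1 2 7 8 3 4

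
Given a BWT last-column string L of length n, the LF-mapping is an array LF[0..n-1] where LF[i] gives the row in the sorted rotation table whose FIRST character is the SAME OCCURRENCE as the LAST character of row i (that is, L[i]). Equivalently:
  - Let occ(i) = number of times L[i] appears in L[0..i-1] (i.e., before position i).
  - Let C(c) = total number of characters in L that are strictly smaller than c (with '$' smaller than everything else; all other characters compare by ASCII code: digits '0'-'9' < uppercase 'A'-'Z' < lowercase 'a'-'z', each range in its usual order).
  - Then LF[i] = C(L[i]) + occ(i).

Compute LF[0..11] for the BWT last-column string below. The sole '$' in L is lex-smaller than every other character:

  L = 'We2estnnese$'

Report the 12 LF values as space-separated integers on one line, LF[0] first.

Char counts: '$':1, '2':1, 'W':1, 'e':4, 'n':2, 's':2, 't':1
C (first-col start): C('$')=0, C('2')=1, C('W')=2, C('e')=3, C('n')=7, C('s')=9, C('t')=11
L[0]='W': occ=0, LF[0]=C('W')+0=2+0=2
L[1]='e': occ=0, LF[1]=C('e')+0=3+0=3
L[2]='2': occ=0, LF[2]=C('2')+0=1+0=1
L[3]='e': occ=1, LF[3]=C('e')+1=3+1=4
L[4]='s': occ=0, LF[4]=C('s')+0=9+0=9
L[5]='t': occ=0, LF[5]=C('t')+0=11+0=11
L[6]='n': occ=0, LF[6]=C('n')+0=7+0=7
L[7]='n': occ=1, LF[7]=C('n')+1=7+1=8
L[8]='e': occ=2, LF[8]=C('e')+2=3+2=5
L[9]='s': occ=1, LF[9]=C('s')+1=9+1=10
L[10]='e': occ=3, LF[10]=C('e')+3=3+3=6
L[11]='$': occ=0, LF[11]=C('$')+0=0+0=0

Answer: 2 3 1 4 9 11 7 8 5 10 6 0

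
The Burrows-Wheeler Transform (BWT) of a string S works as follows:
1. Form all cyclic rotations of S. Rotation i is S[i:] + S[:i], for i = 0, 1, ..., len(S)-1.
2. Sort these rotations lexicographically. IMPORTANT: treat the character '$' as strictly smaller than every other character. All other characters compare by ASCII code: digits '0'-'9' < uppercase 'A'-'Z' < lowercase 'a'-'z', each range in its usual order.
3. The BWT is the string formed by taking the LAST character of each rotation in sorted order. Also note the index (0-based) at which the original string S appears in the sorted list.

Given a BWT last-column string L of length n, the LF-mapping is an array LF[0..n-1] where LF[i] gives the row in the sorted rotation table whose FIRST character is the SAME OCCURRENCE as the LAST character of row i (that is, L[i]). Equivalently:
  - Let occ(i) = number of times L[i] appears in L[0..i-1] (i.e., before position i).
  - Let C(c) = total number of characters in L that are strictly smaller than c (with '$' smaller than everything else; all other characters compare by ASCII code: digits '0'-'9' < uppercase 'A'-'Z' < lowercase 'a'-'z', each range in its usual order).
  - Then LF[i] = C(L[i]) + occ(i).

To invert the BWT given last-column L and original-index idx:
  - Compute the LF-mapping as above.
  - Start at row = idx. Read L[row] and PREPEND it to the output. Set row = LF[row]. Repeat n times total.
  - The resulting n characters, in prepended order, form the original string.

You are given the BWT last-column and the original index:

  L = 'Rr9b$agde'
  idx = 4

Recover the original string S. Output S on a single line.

LF mapping: 2 8 1 4 0 3 7 5 6
Walk LF starting at row 4, prepending L[row]:
  step 1: row=4, L[4]='$', prepend. Next row=LF[4]=0
  step 2: row=0, L[0]='R', prepend. Next row=LF[0]=2
  step 3: row=2, L[2]='9', prepend. Next row=LF[2]=1
  step 4: row=1, L[1]='r', prepend. Next row=LF[1]=8
  step 5: row=8, L[8]='e', prepend. Next row=LF[8]=6
  step 6: row=6, L[6]='g', prepend. Next row=LF[6]=7
  step 7: row=7, L[7]='d', prepend. Next row=LF[7]=5
  step 8: row=5, L[5]='a', prepend. Next row=LF[5]=3
  step 9: row=3, L[3]='b', prepend. Next row=LF[3]=4
Reversed output: badger9R$

Answer: badger9R$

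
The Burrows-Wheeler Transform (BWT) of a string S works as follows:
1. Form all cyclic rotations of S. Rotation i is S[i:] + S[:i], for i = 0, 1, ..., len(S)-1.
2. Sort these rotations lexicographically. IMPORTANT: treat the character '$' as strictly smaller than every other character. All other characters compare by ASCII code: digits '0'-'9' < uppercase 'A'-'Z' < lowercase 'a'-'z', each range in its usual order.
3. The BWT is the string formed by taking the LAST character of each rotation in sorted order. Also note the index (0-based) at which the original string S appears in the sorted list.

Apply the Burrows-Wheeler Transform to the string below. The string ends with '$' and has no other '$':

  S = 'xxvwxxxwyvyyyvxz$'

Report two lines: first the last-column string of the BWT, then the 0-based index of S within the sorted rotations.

Answer: zxyyvxxx$xwvywyvx
8

Derivation:
All 17 rotations (rotation i = S[i:]+S[:i]):
  rot[0] = xxvwxxxwyvyyyvxz$
  rot[1] = xvwxxxwyvyyyvxz$x
  rot[2] = vwxxxwyvyyyvxz$xx
  rot[3] = wxxxwyvyyyvxz$xxv
  rot[4] = xxxwyvyyyvxz$xxvw
  rot[5] = xxwyvyyyvxz$xxvwx
  rot[6] = xwyvyyyvxz$xxvwxx
  rot[7] = wyvyyyvxz$xxvwxxx
  rot[8] = yvyyyvxz$xxvwxxxw
  rot[9] = vyyyvxz$xxvwxxxwy
  rot[10] = yyyvxz$xxvwxxxwyv
  rot[11] = yyvxz$xxvwxxxwyvy
  rot[12] = yvxz$xxvwxxxwyvyy
  rot[13] = vxz$xxvwxxxwyvyyy
  rot[14] = xz$xxvwxxxwyvyyyv
  rot[15] = z$xxvwxxxwyvyyyvx
  rot[16] = $xxvwxxxwyvyyyvxz
Sorted (with $ < everything):
  sorted[0] = $xxvwxxxwyvyyyvxz  (last char: 'z')
  sorted[1] = vwxxxwyvyyyvxz$xx  (last char: 'x')
  sorted[2] = vxz$xxvwxxxwyvyyy  (last char: 'y')
  sorted[3] = vyyyvxz$xxvwxxxwy  (last char: 'y')
  sorted[4] = wxxxwyvyyyvxz$xxv  (last char: 'v')
  sorted[5] = wyvyyyvxz$xxvwxxx  (last char: 'x')
  sorted[6] = xvwxxxwyvyyyvxz$x  (last char: 'x')
  sorted[7] = xwyvyyyvxz$xxvwxx  (last char: 'x')
  sorted[8] = xxvwxxxwyvyyyvxz$  (last char: '$')
  sorted[9] = xxwyvyyyvxz$xxvwx  (last char: 'x')
  sorted[10] = xxxwyvyyyvxz$xxvw  (last char: 'w')
  sorted[11] = xz$xxvwxxxwyvyyyv  (last char: 'v')
  sorted[12] = yvxz$xxvwxxxwyvyy  (last char: 'y')
  sorted[13] = yvyyyvxz$xxvwxxxw  (last char: 'w')
  sorted[14] = yyvxz$xxvwxxxwyvy  (last char: 'y')
  sorted[15] = yyyvxz$xxvwxxxwyv  (last char: 'v')
  sorted[16] = z$xxvwxxxwyvyyyvx  (last char: 'x')
Last column: zxyyvxxx$xwvywyvx
Original string S is at sorted index 8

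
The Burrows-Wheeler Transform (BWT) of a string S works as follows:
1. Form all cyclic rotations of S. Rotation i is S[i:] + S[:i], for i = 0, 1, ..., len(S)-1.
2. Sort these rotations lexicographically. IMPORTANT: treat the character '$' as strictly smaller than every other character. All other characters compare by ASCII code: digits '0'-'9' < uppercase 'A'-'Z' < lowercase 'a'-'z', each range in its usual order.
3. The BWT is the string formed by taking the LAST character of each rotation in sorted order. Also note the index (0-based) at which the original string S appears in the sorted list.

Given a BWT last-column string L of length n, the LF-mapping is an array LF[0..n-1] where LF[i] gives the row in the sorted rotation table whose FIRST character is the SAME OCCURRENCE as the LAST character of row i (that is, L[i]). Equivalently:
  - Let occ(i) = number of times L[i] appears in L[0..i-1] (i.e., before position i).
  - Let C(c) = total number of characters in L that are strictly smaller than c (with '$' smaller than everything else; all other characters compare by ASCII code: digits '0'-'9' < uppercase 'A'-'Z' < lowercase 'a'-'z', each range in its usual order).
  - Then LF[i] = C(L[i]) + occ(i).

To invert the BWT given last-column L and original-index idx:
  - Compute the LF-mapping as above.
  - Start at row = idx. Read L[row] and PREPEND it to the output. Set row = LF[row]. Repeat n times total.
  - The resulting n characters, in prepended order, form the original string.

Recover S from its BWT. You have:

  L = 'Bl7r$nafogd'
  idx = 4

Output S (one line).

LF mapping: 2 7 1 10 0 8 3 5 9 6 4
Walk LF starting at row 4, prepending L[row]:
  step 1: row=4, L[4]='$', prepend. Next row=LF[4]=0
  step 2: row=0, L[0]='B', prepend. Next row=LF[0]=2
  step 3: row=2, L[2]='7', prepend. Next row=LF[2]=1
  step 4: row=1, L[1]='l', prepend. Next row=LF[1]=7
  step 5: row=7, L[7]='f', prepend. Next row=LF[7]=5
  step 6: row=5, L[5]='n', prepend. Next row=LF[5]=8
  step 7: row=8, L[8]='o', prepend. Next row=LF[8]=9
  step 8: row=9, L[9]='g', prepend. Next row=LF[9]=6
  step 9: row=6, L[6]='a', prepend. Next row=LF[6]=3
  step 10: row=3, L[3]='r', prepend. Next row=LF[3]=10
  step 11: row=10, L[10]='d', prepend. Next row=LF[10]=4
Reversed output: dragonfl7B$

Answer: dragonfl7B$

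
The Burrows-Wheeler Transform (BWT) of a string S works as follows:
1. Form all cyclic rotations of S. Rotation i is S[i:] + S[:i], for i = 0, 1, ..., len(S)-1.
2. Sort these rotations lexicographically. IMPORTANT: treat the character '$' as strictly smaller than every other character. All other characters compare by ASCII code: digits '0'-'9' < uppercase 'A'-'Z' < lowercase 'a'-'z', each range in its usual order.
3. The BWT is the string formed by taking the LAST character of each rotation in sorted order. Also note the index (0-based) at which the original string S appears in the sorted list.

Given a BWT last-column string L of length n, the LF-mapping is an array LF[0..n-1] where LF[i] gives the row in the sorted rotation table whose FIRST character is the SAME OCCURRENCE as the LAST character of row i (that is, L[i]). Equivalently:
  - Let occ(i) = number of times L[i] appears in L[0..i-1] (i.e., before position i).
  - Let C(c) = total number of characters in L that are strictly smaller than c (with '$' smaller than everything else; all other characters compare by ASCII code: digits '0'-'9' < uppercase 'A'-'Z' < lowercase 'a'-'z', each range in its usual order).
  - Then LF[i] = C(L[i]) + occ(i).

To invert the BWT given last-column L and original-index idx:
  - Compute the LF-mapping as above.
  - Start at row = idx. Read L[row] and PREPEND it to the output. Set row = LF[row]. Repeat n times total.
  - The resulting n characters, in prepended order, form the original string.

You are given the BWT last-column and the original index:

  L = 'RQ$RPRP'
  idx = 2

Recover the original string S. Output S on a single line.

Answer: PRRQPR$

Derivation:
LF mapping: 4 3 0 5 1 6 2
Walk LF starting at row 2, prepending L[row]:
  step 1: row=2, L[2]='$', prepend. Next row=LF[2]=0
  step 2: row=0, L[0]='R', prepend. Next row=LF[0]=4
  step 3: row=4, L[4]='P', prepend. Next row=LF[4]=1
  step 4: row=1, L[1]='Q', prepend. Next row=LF[1]=3
  step 5: row=3, L[3]='R', prepend. Next row=LF[3]=5
  step 6: row=5, L[5]='R', prepend. Next row=LF[5]=6
  step 7: row=6, L[6]='P', prepend. Next row=LF[6]=2
Reversed output: PRRQPR$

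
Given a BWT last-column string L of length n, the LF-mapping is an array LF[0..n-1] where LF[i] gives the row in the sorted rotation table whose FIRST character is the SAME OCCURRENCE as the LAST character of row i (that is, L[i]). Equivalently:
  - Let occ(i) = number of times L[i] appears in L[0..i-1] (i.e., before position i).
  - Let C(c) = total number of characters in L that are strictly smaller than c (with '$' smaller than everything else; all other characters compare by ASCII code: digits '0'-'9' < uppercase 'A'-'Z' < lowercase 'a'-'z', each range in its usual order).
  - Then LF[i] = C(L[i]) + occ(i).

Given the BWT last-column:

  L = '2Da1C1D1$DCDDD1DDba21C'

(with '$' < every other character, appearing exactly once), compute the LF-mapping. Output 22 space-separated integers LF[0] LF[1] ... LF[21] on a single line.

Answer: 6 11 19 1 8 2 12 3 0 13 9 14 15 16 4 17 18 21 20 7 5 10

Derivation:
Char counts: '$':1, '1':5, '2':2, 'C':3, 'D':8, 'a':2, 'b':1
C (first-col start): C('$')=0, C('1')=1, C('2')=6, C('C')=8, C('D')=11, C('a')=19, C('b')=21
L[0]='2': occ=0, LF[0]=C('2')+0=6+0=6
L[1]='D': occ=0, LF[1]=C('D')+0=11+0=11
L[2]='a': occ=0, LF[2]=C('a')+0=19+0=19
L[3]='1': occ=0, LF[3]=C('1')+0=1+0=1
L[4]='C': occ=0, LF[4]=C('C')+0=8+0=8
L[5]='1': occ=1, LF[5]=C('1')+1=1+1=2
L[6]='D': occ=1, LF[6]=C('D')+1=11+1=12
L[7]='1': occ=2, LF[7]=C('1')+2=1+2=3
L[8]='$': occ=0, LF[8]=C('$')+0=0+0=0
L[9]='D': occ=2, LF[9]=C('D')+2=11+2=13
L[10]='C': occ=1, LF[10]=C('C')+1=8+1=9
L[11]='D': occ=3, LF[11]=C('D')+3=11+3=14
L[12]='D': occ=4, LF[12]=C('D')+4=11+4=15
L[13]='D': occ=5, LF[13]=C('D')+5=11+5=16
L[14]='1': occ=3, LF[14]=C('1')+3=1+3=4
L[15]='D': occ=6, LF[15]=C('D')+6=11+6=17
L[16]='D': occ=7, LF[16]=C('D')+7=11+7=18
L[17]='b': occ=0, LF[17]=C('b')+0=21+0=21
L[18]='a': occ=1, LF[18]=C('a')+1=19+1=20
L[19]='2': occ=1, LF[19]=C('2')+1=6+1=7
L[20]='1': occ=4, LF[20]=C('1')+4=1+4=5
L[21]='C': occ=2, LF[21]=C('C')+2=8+2=10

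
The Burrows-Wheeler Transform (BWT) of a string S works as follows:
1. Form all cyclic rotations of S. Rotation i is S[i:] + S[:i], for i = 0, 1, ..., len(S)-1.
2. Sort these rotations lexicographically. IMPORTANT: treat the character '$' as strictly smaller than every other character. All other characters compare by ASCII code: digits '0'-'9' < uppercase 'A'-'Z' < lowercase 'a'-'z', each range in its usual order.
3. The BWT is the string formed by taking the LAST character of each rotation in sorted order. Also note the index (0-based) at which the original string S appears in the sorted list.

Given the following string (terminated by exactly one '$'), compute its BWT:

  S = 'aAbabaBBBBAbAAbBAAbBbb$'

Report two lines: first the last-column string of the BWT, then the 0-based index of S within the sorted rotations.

Answer: bbBBAAabBBBab$bbbAAAaAB
13

Derivation:
All 23 rotations (rotation i = S[i:]+S[:i]):
  rot[0] = aAbabaBBBBAbAAbBAAbBbb$
  rot[1] = AbabaBBBBAbAAbBAAbBbb$a
  rot[2] = babaBBBBAbAAbBAAbBbb$aA
  rot[3] = abaBBBBAbAAbBAAbBbb$aAb
  rot[4] = baBBBBAbAAbBAAbBbb$aAba
  rot[5] = aBBBBAbAAbBAAbBbb$aAbab
  rot[6] = BBBBAbAAbBAAbBbb$aAbaba
  rot[7] = BBBAbAAbBAAbBbb$aAbabaB
  rot[8] = BBAbAAbBAAbBbb$aAbabaBB
  rot[9] = BAbAAbBAAbBbb$aAbabaBBB
  rot[10] = AbAAbBAAbBbb$aAbabaBBBB
  rot[11] = bAAbBAAbBbb$aAbabaBBBBA
  rot[12] = AAbBAAbBbb$aAbabaBBBBAb
  rot[13] = AbBAAbBbb$aAbabaBBBBAbA
  rot[14] = bBAAbBbb$aAbabaBBBBAbAA
  rot[15] = BAAbBbb$aAbabaBBBBAbAAb
  rot[16] = AAbBbb$aAbabaBBBBAbAAbB
  rot[17] = AbBbb$aAbabaBBBBAbAAbBA
  rot[18] = bBbb$aAbabaBBBBAbAAbBAA
  rot[19] = Bbb$aAbabaBBBBAbAAbBAAb
  rot[20] = bb$aAbabaBBBBAbAAbBAAbB
  rot[21] = b$aAbabaBBBBAbAAbBAAbBb
  rot[22] = $aAbabaBBBBAbAAbBAAbBbb
Sorted (with $ < everything):
  sorted[0] = $aAbabaBBBBAbAAbBAAbBbb  (last char: 'b')
  sorted[1] = AAbBAAbBbb$aAbabaBBBBAb  (last char: 'b')
  sorted[2] = AAbBbb$aAbabaBBBBAbAAbB  (last char: 'B')
  sorted[3] = AbAAbBAAbBbb$aAbabaBBBB  (last char: 'B')
  sorted[4] = AbBAAbBbb$aAbabaBBBBAbA  (last char: 'A')
  sorted[5] = AbBbb$aAbabaBBBBAbAAbBA  (last char: 'A')
  sorted[6] = AbabaBBBBAbAAbBAAbBbb$a  (last char: 'a')
  sorted[7] = BAAbBbb$aAbabaBBBBAbAAb  (last char: 'b')
  sorted[8] = BAbAAbBAAbBbb$aAbabaBBB  (last char: 'B')
  sorted[9] = BBAbAAbBAAbBbb$aAbabaBB  (last char: 'B')
  sorted[10] = BBBAbAAbBAAbBbb$aAbabaB  (last char: 'B')
  sorted[11] = BBBBAbAAbBAAbBbb$aAbaba  (last char: 'a')
  sorted[12] = Bbb$aAbabaBBBBAbAAbBAAb  (last char: 'b')
  sorted[13] = aAbabaBBBBAbAAbBAAbBbb$  (last char: '$')
  sorted[14] = aBBBBAbAAbBAAbBbb$aAbab  (last char: 'b')
  sorted[15] = abaBBBBAbAAbBAAbBbb$aAb  (last char: 'b')
  sorted[16] = b$aAbabaBBBBAbAAbBAAbBb  (last char: 'b')
  sorted[17] = bAAbBAAbBbb$aAbabaBBBBA  (last char: 'A')
  sorted[18] = bBAAbBbb$aAbabaBBBBAbAA  (last char: 'A')
  sorted[19] = bBbb$aAbabaBBBBAbAAbBAA  (last char: 'A')
  sorted[20] = baBBBBAbAAbBAAbBbb$aAba  (last char: 'a')
  sorted[21] = babaBBBBAbAAbBAAbBbb$aA  (last char: 'A')
  sorted[22] = bb$aAbabaBBBBAbAAbBAAbB  (last char: 'B')
Last column: bbBBAAabBBBab$bbbAAAaAB
Original string S is at sorted index 13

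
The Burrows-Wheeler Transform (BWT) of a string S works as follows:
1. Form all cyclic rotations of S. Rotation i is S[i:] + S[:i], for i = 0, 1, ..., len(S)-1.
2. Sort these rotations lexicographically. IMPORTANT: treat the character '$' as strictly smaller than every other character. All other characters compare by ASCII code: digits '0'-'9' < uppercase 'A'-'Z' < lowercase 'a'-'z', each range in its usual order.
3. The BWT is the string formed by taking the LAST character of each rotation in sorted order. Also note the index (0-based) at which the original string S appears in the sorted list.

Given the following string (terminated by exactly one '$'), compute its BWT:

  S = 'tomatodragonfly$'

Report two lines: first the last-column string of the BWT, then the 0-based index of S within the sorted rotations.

Answer: yrmonafoottgda$l
14

Derivation:
All 16 rotations (rotation i = S[i:]+S[:i]):
  rot[0] = tomatodragonfly$
  rot[1] = omatodragonfly$t
  rot[2] = matodragonfly$to
  rot[3] = atodragonfly$tom
  rot[4] = todragonfly$toma
  rot[5] = odragonfly$tomat
  rot[6] = dragonfly$tomato
  rot[7] = ragonfly$tomatod
  rot[8] = agonfly$tomatodr
  rot[9] = gonfly$tomatodra
  rot[10] = onfly$tomatodrag
  rot[11] = nfly$tomatodrago
  rot[12] = fly$tomatodragon
  rot[13] = ly$tomatodragonf
  rot[14] = y$tomatodragonfl
  rot[15] = $tomatodragonfly
Sorted (with $ < everything):
  sorted[0] = $tomatodragonfly  (last char: 'y')
  sorted[1] = agonfly$tomatodr  (last char: 'r')
  sorted[2] = atodragonfly$tom  (last char: 'm')
  sorted[3] = dragonfly$tomato  (last char: 'o')
  sorted[4] = fly$tomatodragon  (last char: 'n')
  sorted[5] = gonfly$tomatodra  (last char: 'a')
  sorted[6] = ly$tomatodragonf  (last char: 'f')
  sorted[7] = matodragonfly$to  (last char: 'o')
  sorted[8] = nfly$tomatodrago  (last char: 'o')
  sorted[9] = odragonfly$tomat  (last char: 't')
  sorted[10] = omatodragonfly$t  (last char: 't')
  sorted[11] = onfly$tomatodrag  (last char: 'g')
  sorted[12] = ragonfly$tomatod  (last char: 'd')
  sorted[13] = todragonfly$toma  (last char: 'a')
  sorted[14] = tomatodragonfly$  (last char: '$')
  sorted[15] = y$tomatodragonfl  (last char: 'l')
Last column: yrmonafoottgda$l
Original string S is at sorted index 14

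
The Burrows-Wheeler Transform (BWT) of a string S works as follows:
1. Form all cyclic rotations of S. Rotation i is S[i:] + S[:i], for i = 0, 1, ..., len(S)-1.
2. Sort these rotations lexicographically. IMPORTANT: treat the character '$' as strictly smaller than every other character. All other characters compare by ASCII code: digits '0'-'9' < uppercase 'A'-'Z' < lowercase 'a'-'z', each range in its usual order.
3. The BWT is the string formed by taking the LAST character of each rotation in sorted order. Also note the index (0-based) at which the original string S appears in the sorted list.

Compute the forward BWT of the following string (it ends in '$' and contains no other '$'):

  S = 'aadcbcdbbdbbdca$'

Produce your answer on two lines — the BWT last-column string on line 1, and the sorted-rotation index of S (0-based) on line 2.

Answer: ac$addcbbddbcbba
2

Derivation:
All 16 rotations (rotation i = S[i:]+S[:i]):
  rot[0] = aadcbcdbbdbbdca$
  rot[1] = adcbcdbbdbbdca$a
  rot[2] = dcbcdbbdbbdca$aa
  rot[3] = cbcdbbdbbdca$aad
  rot[4] = bcdbbdbbdca$aadc
  rot[5] = cdbbdbbdca$aadcb
  rot[6] = dbbdbbdca$aadcbc
  rot[7] = bbdbbdca$aadcbcd
  rot[8] = bdbbdca$aadcbcdb
  rot[9] = dbbdca$aadcbcdbb
  rot[10] = bbdca$aadcbcdbbd
  rot[11] = bdca$aadcbcdbbdb
  rot[12] = dca$aadcbcdbbdbb
  rot[13] = ca$aadcbcdbbdbbd
  rot[14] = a$aadcbcdbbdbbdc
  rot[15] = $aadcbcdbbdbbdca
Sorted (with $ < everything):
  sorted[0] = $aadcbcdbbdbbdca  (last char: 'a')
  sorted[1] = a$aadcbcdbbdbbdc  (last char: 'c')
  sorted[2] = aadcbcdbbdbbdca$  (last char: '$')
  sorted[3] = adcbcdbbdbbdca$a  (last char: 'a')
  sorted[4] = bbdbbdca$aadcbcd  (last char: 'd')
  sorted[5] = bbdca$aadcbcdbbd  (last char: 'd')
  sorted[6] = bcdbbdbbdca$aadc  (last char: 'c')
  sorted[7] = bdbbdca$aadcbcdb  (last char: 'b')
  sorted[8] = bdca$aadcbcdbbdb  (last char: 'b')
  sorted[9] = ca$aadcbcdbbdbbd  (last char: 'd')
  sorted[10] = cbcdbbdbbdca$aad  (last char: 'd')
  sorted[11] = cdbbdbbdca$aadcb  (last char: 'b')
  sorted[12] = dbbdbbdca$aadcbc  (last char: 'c')
  sorted[13] = dbbdca$aadcbcdbb  (last char: 'b')
  sorted[14] = dca$aadcbcdbbdbb  (last char: 'b')
  sorted[15] = dcbcdbbdbbdca$aa  (last char: 'a')
Last column: ac$addcbbddbcbba
Original string S is at sorted index 2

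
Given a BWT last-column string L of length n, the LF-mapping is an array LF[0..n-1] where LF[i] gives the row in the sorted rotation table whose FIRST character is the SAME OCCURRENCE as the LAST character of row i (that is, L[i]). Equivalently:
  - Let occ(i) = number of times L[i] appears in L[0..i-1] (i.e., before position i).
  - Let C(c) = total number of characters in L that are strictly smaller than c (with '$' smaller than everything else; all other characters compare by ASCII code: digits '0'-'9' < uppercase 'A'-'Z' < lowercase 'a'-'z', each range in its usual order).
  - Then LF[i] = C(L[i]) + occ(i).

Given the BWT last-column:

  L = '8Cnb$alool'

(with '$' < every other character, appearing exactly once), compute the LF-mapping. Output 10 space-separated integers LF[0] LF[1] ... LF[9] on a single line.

Answer: 1 2 7 4 0 3 5 8 9 6

Derivation:
Char counts: '$':1, '8':1, 'C':1, 'a':1, 'b':1, 'l':2, 'n':1, 'o':2
C (first-col start): C('$')=0, C('8')=1, C('C')=2, C('a')=3, C('b')=4, C('l')=5, C('n')=7, C('o')=8
L[0]='8': occ=0, LF[0]=C('8')+0=1+0=1
L[1]='C': occ=0, LF[1]=C('C')+0=2+0=2
L[2]='n': occ=0, LF[2]=C('n')+0=7+0=7
L[3]='b': occ=0, LF[3]=C('b')+0=4+0=4
L[4]='$': occ=0, LF[4]=C('$')+0=0+0=0
L[5]='a': occ=0, LF[5]=C('a')+0=3+0=3
L[6]='l': occ=0, LF[6]=C('l')+0=5+0=5
L[7]='o': occ=0, LF[7]=C('o')+0=8+0=8
L[8]='o': occ=1, LF[8]=C('o')+1=8+1=9
L[9]='l': occ=1, LF[9]=C('l')+1=5+1=6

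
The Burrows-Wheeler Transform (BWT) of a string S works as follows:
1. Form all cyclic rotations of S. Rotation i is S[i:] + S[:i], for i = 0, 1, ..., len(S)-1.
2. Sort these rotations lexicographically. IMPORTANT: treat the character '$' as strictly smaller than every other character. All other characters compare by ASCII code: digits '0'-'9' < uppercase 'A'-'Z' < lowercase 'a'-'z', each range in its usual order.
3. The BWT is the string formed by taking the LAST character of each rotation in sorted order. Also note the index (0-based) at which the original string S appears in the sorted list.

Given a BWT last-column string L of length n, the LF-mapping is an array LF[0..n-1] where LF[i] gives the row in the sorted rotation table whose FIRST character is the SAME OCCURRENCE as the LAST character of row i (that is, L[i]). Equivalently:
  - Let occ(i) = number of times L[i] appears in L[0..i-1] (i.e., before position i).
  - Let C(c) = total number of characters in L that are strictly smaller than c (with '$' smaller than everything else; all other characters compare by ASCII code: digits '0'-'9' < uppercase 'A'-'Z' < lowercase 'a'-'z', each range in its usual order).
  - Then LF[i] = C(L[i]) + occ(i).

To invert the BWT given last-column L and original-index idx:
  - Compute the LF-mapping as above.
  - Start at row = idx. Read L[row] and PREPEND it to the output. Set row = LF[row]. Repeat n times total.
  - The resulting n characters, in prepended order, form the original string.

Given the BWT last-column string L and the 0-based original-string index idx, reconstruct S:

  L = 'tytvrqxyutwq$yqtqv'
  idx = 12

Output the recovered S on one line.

LF mapping: 6 15 7 11 5 1 14 16 10 8 13 2 0 17 3 9 4 12
Walk LF starting at row 12, prepending L[row]:
  step 1: row=12, L[12]='$', prepend. Next row=LF[12]=0
  step 2: row=0, L[0]='t', prepend. Next row=LF[0]=6
  step 3: row=6, L[6]='x', prepend. Next row=LF[6]=14
  step 4: row=14, L[14]='q', prepend. Next row=LF[14]=3
  step 5: row=3, L[3]='v', prepend. Next row=LF[3]=11
  step 6: row=11, L[11]='q', prepend. Next row=LF[11]=2
  step 7: row=2, L[2]='t', prepend. Next row=LF[2]=7
  step 8: row=7, L[7]='y', prepend. Next row=LF[7]=16
  step 9: row=16, L[16]='q', prepend. Next row=LF[16]=4
  step 10: row=4, L[4]='r', prepend. Next row=LF[4]=5
  step 11: row=5, L[5]='q', prepend. Next row=LF[5]=1
  step 12: row=1, L[1]='y', prepend. Next row=LF[1]=15
  step 13: row=15, L[15]='t', prepend. Next row=LF[15]=9
  step 14: row=9, L[9]='t', prepend. Next row=LF[9]=8
  step 15: row=8, L[8]='u', prepend. Next row=LF[8]=10
  step 16: row=10, L[10]='w', prepend. Next row=LF[10]=13
  step 17: row=13, L[13]='y', prepend. Next row=LF[13]=17
  step 18: row=17, L[17]='v', prepend. Next row=LF[17]=12
Reversed output: vywuttyqrqytqvqxt$

Answer: vywuttyqrqytqvqxt$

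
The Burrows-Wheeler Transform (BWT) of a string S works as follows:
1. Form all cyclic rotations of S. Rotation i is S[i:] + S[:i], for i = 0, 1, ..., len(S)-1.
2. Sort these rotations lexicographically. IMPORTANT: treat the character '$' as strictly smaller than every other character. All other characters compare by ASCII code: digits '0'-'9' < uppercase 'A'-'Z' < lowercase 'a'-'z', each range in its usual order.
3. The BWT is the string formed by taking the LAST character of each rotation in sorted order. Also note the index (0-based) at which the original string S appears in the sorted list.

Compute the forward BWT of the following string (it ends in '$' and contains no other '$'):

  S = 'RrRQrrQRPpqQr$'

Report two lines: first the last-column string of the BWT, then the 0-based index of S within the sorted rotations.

Answer: rRrqRQr$PpQrRQ
7

Derivation:
All 14 rotations (rotation i = S[i:]+S[:i]):
  rot[0] = RrRQrrQRPpqQr$
  rot[1] = rRQrrQRPpqQr$R
  rot[2] = RQrrQRPpqQr$Rr
  rot[3] = QrrQRPpqQr$RrR
  rot[4] = rrQRPpqQr$RrRQ
  rot[5] = rQRPpqQr$RrRQr
  rot[6] = QRPpqQr$RrRQrr
  rot[7] = RPpqQr$RrRQrrQ
  rot[8] = PpqQr$RrRQrrQR
  rot[9] = pqQr$RrRQrrQRP
  rot[10] = qQr$RrRQrrQRPp
  rot[11] = Qr$RrRQrrQRPpq
  rot[12] = r$RrRQrrQRPpqQ
  rot[13] = $RrRQrrQRPpqQr
Sorted (with $ < everything):
  sorted[0] = $RrRQrrQRPpqQr  (last char: 'r')
  sorted[1] = PpqQr$RrRQrrQR  (last char: 'R')
  sorted[2] = QRPpqQr$RrRQrr  (last char: 'r')
  sorted[3] = Qr$RrRQrrQRPpq  (last char: 'q')
  sorted[4] = QrrQRPpqQr$RrR  (last char: 'R')
  sorted[5] = RPpqQr$RrRQrrQ  (last char: 'Q')
  sorted[6] = RQrrQRPpqQr$Rr  (last char: 'r')
  sorted[7] = RrRQrrQRPpqQr$  (last char: '$')
  sorted[8] = pqQr$RrRQrrQRP  (last char: 'P')
  sorted[9] = qQr$RrRQrrQRPp  (last char: 'p')
  sorted[10] = r$RrRQrrQRPpqQ  (last char: 'Q')
  sorted[11] = rQRPpqQr$RrRQr  (last char: 'r')
  sorted[12] = rRQrrQRPpqQr$R  (last char: 'R')
  sorted[13] = rrQRPpqQr$RrRQ  (last char: 'Q')
Last column: rRrqRQr$PpQrRQ
Original string S is at sorted index 7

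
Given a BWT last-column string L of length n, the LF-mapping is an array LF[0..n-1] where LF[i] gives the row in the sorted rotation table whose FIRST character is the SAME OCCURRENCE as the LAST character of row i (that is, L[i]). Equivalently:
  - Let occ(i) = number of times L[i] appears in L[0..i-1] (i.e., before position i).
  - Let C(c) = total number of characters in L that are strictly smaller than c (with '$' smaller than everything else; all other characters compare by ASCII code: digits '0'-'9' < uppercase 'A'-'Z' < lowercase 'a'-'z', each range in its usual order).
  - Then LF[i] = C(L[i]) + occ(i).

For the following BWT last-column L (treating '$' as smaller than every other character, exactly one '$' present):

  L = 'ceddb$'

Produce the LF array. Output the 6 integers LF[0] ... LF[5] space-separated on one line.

Answer: 2 5 3 4 1 0

Derivation:
Char counts: '$':1, 'b':1, 'c':1, 'd':2, 'e':1
C (first-col start): C('$')=0, C('b')=1, C('c')=2, C('d')=3, C('e')=5
L[0]='c': occ=0, LF[0]=C('c')+0=2+0=2
L[1]='e': occ=0, LF[1]=C('e')+0=5+0=5
L[2]='d': occ=0, LF[2]=C('d')+0=3+0=3
L[3]='d': occ=1, LF[3]=C('d')+1=3+1=4
L[4]='b': occ=0, LF[4]=C('b')+0=1+0=1
L[5]='$': occ=0, LF[5]=C('$')+0=0+0=0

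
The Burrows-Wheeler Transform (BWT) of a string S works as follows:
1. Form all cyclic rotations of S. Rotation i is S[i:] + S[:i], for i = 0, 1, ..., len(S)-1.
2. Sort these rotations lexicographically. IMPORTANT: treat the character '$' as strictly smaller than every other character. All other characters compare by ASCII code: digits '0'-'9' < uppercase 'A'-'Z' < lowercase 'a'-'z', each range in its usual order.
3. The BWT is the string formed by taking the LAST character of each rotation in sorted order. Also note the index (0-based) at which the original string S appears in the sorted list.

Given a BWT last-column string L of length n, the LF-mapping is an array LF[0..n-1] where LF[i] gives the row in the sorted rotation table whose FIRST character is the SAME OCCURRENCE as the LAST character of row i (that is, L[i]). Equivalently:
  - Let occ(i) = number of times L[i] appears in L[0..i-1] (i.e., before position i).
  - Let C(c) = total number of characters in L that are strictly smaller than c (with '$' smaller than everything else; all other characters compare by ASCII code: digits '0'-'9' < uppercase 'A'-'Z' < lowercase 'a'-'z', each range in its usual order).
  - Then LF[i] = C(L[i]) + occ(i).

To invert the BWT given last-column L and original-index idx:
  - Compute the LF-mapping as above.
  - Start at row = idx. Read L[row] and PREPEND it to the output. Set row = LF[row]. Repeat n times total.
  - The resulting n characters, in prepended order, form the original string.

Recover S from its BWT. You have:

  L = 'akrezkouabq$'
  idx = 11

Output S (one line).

LF mapping: 1 5 9 4 11 6 7 10 2 3 8 0
Walk LF starting at row 11, prepending L[row]:
  step 1: row=11, L[11]='$', prepend. Next row=LF[11]=0
  step 2: row=0, L[0]='a', prepend. Next row=LF[0]=1
  step 3: row=1, L[1]='k', prepend. Next row=LF[1]=5
  step 4: row=5, L[5]='k', prepend. Next row=LF[5]=6
  step 5: row=6, L[6]='o', prepend. Next row=LF[6]=7
  step 6: row=7, L[7]='u', prepend. Next row=LF[7]=10
  step 7: row=10, L[10]='q', prepend. Next row=LF[10]=8
  step 8: row=8, L[8]='a', prepend. Next row=LF[8]=2
  step 9: row=2, L[2]='r', prepend. Next row=LF[2]=9
  step 10: row=9, L[9]='b', prepend. Next row=LF[9]=3
  step 11: row=3, L[3]='e', prepend. Next row=LF[3]=4
  step 12: row=4, L[4]='z', prepend. Next row=LF[4]=11
Reversed output: zebraquokka$

Answer: zebraquokka$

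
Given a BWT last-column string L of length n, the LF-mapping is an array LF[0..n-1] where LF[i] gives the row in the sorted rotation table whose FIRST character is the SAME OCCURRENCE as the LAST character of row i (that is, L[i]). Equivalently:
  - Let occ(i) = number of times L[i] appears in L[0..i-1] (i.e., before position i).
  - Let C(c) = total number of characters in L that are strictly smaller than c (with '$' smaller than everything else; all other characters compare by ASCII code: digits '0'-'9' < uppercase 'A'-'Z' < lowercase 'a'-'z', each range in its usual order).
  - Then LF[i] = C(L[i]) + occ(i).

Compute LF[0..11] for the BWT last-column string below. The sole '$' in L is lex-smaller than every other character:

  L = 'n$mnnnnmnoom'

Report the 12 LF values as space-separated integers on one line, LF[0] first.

Char counts: '$':1, 'm':3, 'n':6, 'o':2
C (first-col start): C('$')=0, C('m')=1, C('n')=4, C('o')=10
L[0]='n': occ=0, LF[0]=C('n')+0=4+0=4
L[1]='$': occ=0, LF[1]=C('$')+0=0+0=0
L[2]='m': occ=0, LF[2]=C('m')+0=1+0=1
L[3]='n': occ=1, LF[3]=C('n')+1=4+1=5
L[4]='n': occ=2, LF[4]=C('n')+2=4+2=6
L[5]='n': occ=3, LF[5]=C('n')+3=4+3=7
L[6]='n': occ=4, LF[6]=C('n')+4=4+4=8
L[7]='m': occ=1, LF[7]=C('m')+1=1+1=2
L[8]='n': occ=5, LF[8]=C('n')+5=4+5=9
L[9]='o': occ=0, LF[9]=C('o')+0=10+0=10
L[10]='o': occ=1, LF[10]=C('o')+1=10+1=11
L[11]='m': occ=2, LF[11]=C('m')+2=1+2=3

Answer: 4 0 1 5 6 7 8 2 9 10 11 3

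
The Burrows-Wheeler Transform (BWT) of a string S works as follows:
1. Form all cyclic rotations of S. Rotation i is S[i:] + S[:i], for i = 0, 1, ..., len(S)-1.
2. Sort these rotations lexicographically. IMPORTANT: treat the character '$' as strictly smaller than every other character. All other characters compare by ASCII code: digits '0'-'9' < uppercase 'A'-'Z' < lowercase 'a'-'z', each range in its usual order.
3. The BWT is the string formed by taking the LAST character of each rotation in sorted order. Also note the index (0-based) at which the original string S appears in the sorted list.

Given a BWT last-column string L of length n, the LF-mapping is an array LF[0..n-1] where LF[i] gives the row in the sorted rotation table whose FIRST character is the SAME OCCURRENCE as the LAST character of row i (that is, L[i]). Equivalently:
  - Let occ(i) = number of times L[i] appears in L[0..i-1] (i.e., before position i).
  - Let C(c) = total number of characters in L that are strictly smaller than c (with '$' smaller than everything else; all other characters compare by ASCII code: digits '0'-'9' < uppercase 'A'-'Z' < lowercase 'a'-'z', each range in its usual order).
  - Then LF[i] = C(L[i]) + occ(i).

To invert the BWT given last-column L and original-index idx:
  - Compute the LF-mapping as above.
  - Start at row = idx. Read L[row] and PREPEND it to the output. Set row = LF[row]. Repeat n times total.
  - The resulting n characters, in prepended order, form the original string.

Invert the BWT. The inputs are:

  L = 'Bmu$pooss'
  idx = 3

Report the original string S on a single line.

LF mapping: 1 2 8 0 5 3 4 6 7
Walk LF starting at row 3, prepending L[row]:
  step 1: row=3, L[3]='$', prepend. Next row=LF[3]=0
  step 2: row=0, L[0]='B', prepend. Next row=LF[0]=1
  step 3: row=1, L[1]='m', prepend. Next row=LF[1]=2
  step 4: row=2, L[2]='u', prepend. Next row=LF[2]=8
  step 5: row=8, L[8]='s', prepend. Next row=LF[8]=7
  step 6: row=7, L[7]='s', prepend. Next row=LF[7]=6
  step 7: row=6, L[6]='o', prepend. Next row=LF[6]=4
  step 8: row=4, L[4]='p', prepend. Next row=LF[4]=5
  step 9: row=5, L[5]='o', prepend. Next row=LF[5]=3
Reversed output: opossumB$

Answer: opossumB$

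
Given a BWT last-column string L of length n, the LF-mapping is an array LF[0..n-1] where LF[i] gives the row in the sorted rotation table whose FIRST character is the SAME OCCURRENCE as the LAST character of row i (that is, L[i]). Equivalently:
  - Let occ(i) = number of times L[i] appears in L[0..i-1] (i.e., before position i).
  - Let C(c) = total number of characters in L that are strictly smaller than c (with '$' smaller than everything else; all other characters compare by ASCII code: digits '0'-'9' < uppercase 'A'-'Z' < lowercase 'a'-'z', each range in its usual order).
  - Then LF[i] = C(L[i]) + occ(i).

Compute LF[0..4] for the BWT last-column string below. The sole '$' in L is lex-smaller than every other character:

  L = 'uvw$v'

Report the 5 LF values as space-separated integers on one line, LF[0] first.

Char counts: '$':1, 'u':1, 'v':2, 'w':1
C (first-col start): C('$')=0, C('u')=1, C('v')=2, C('w')=4
L[0]='u': occ=0, LF[0]=C('u')+0=1+0=1
L[1]='v': occ=0, LF[1]=C('v')+0=2+0=2
L[2]='w': occ=0, LF[2]=C('w')+0=4+0=4
L[3]='$': occ=0, LF[3]=C('$')+0=0+0=0
L[4]='v': occ=1, LF[4]=C('v')+1=2+1=3

Answer: 1 2 4 0 3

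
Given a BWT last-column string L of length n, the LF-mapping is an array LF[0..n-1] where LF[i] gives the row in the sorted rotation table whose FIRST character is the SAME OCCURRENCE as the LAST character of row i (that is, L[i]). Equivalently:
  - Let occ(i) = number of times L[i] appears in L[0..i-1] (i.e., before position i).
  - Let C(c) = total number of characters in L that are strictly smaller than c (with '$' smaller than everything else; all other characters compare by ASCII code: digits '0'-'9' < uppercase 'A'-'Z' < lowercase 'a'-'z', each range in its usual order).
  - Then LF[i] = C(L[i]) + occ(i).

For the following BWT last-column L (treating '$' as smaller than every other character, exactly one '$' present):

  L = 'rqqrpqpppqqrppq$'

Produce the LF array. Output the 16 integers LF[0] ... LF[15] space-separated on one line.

Char counts: '$':1, 'p':6, 'q':6, 'r':3
C (first-col start): C('$')=0, C('p')=1, C('q')=7, C('r')=13
L[0]='r': occ=0, LF[0]=C('r')+0=13+0=13
L[1]='q': occ=0, LF[1]=C('q')+0=7+0=7
L[2]='q': occ=1, LF[2]=C('q')+1=7+1=8
L[3]='r': occ=1, LF[3]=C('r')+1=13+1=14
L[4]='p': occ=0, LF[4]=C('p')+0=1+0=1
L[5]='q': occ=2, LF[5]=C('q')+2=7+2=9
L[6]='p': occ=1, LF[6]=C('p')+1=1+1=2
L[7]='p': occ=2, LF[7]=C('p')+2=1+2=3
L[8]='p': occ=3, LF[8]=C('p')+3=1+3=4
L[9]='q': occ=3, LF[9]=C('q')+3=7+3=10
L[10]='q': occ=4, LF[10]=C('q')+4=7+4=11
L[11]='r': occ=2, LF[11]=C('r')+2=13+2=15
L[12]='p': occ=4, LF[12]=C('p')+4=1+4=5
L[13]='p': occ=5, LF[13]=C('p')+5=1+5=6
L[14]='q': occ=5, LF[14]=C('q')+5=7+5=12
L[15]='$': occ=0, LF[15]=C('$')+0=0+0=0

Answer: 13 7 8 14 1 9 2 3 4 10 11 15 5 6 12 0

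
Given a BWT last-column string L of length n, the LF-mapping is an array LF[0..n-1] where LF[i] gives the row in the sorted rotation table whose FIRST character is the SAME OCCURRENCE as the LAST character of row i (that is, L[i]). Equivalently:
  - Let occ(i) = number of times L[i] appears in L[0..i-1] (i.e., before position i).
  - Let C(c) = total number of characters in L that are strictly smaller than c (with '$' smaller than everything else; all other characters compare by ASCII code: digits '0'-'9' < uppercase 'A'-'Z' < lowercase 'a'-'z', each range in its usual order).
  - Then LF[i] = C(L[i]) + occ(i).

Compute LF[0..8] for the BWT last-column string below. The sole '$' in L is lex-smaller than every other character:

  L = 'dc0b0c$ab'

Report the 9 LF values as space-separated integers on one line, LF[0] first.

Char counts: '$':1, '0':2, 'a':1, 'b':2, 'c':2, 'd':1
C (first-col start): C('$')=0, C('0')=1, C('a')=3, C('b')=4, C('c')=6, C('d')=8
L[0]='d': occ=0, LF[0]=C('d')+0=8+0=8
L[1]='c': occ=0, LF[1]=C('c')+0=6+0=6
L[2]='0': occ=0, LF[2]=C('0')+0=1+0=1
L[3]='b': occ=0, LF[3]=C('b')+0=4+0=4
L[4]='0': occ=1, LF[4]=C('0')+1=1+1=2
L[5]='c': occ=1, LF[5]=C('c')+1=6+1=7
L[6]='$': occ=0, LF[6]=C('$')+0=0+0=0
L[7]='a': occ=0, LF[7]=C('a')+0=3+0=3
L[8]='b': occ=1, LF[8]=C('b')+1=4+1=5

Answer: 8 6 1 4 2 7 0 3 5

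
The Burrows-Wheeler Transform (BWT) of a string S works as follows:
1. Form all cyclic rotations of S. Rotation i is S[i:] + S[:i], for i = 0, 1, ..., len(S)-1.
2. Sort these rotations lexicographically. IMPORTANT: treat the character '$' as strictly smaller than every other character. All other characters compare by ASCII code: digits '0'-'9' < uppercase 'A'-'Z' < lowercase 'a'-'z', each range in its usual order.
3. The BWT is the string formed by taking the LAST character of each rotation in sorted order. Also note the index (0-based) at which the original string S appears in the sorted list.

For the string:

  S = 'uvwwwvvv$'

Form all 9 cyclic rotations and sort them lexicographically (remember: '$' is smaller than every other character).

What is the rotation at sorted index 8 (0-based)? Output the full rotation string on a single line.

All 9 rotations (rotation i = S[i:]+S[:i]):
  rot[0] = uvwwwvvv$
  rot[1] = vwwwvvv$u
  rot[2] = wwwvvv$uv
  rot[3] = wwvvv$uvw
  rot[4] = wvvv$uvww
  rot[5] = vvv$uvwww
  rot[6] = vv$uvwwwv
  rot[7] = v$uvwwwvv
  rot[8] = $uvwwwvvv
Sorted (with $ < everything):
  sorted[0] = $uvwwwvvv
  sorted[1] = uvwwwvvv$
  sorted[2] = v$uvwwwvv
  sorted[3] = vv$uvwwwv
  sorted[4] = vvv$uvwww
  sorted[5] = vwwwvvv$u
  sorted[6] = wvvv$uvww
  sorted[7] = wwvvv$uvw
  sorted[8] = wwwvvv$uv
sorted[8] = wwwvvv$uv

Answer: wwwvvv$uv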